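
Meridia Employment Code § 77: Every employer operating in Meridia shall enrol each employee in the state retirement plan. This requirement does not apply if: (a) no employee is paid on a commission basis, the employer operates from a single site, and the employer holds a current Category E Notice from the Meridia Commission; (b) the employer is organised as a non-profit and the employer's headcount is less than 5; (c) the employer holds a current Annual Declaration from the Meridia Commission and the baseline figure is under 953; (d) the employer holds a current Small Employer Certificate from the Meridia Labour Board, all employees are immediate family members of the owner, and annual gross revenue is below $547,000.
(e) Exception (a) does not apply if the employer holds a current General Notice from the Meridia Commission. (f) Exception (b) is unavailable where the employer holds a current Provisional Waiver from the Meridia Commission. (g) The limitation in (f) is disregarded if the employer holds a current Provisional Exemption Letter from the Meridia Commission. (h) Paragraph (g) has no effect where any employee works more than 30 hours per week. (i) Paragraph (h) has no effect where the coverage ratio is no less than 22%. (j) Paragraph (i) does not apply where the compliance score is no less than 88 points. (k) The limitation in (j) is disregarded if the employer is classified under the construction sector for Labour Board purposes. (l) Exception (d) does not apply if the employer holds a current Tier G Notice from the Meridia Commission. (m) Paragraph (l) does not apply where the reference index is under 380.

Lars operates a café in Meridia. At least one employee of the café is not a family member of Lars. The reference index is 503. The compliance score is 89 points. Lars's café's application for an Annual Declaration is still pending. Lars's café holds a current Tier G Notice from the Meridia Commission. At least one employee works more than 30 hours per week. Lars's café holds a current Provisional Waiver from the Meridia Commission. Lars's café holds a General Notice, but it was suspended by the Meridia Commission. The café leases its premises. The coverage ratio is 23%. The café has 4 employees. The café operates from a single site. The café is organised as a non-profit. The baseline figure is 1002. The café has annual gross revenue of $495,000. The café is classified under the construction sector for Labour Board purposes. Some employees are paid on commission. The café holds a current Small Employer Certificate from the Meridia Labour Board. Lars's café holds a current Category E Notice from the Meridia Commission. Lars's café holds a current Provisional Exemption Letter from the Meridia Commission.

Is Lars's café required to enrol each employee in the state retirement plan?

No — exception (b) applies; Lars's café is not required to enrol each employee in the state retirement plan.

Exception (a) fails — some employees are paid on commission.
Exception (b)'s conditions are all satisfied: the employer is a non-profit; the employer's headcount is 4, less than the 5 limit. As to paragraphs (f)–(k): (f) would limit (b) — a current Provisional Waiver is held — but (g) sets (f) aside: (g) applies — a current Provisional Exemption Letter is held. (h) operates (at least one employee exceeds 30 hours/week), but is displaced by (i): (i) operates against (h): the coverage ratio is 23%, meeting the 22% threshold. (j) would limit (i) — the compliance score is 89 points, meeting the 88 points threshold — but (k) sets (j) aside: (k) operates against (j): the café is classified under the construction sector. (b) remains available.
Exception (c) does not apply: there is no Annual Declaration in force.
Exception (d) fails — at least one employee is not a family member.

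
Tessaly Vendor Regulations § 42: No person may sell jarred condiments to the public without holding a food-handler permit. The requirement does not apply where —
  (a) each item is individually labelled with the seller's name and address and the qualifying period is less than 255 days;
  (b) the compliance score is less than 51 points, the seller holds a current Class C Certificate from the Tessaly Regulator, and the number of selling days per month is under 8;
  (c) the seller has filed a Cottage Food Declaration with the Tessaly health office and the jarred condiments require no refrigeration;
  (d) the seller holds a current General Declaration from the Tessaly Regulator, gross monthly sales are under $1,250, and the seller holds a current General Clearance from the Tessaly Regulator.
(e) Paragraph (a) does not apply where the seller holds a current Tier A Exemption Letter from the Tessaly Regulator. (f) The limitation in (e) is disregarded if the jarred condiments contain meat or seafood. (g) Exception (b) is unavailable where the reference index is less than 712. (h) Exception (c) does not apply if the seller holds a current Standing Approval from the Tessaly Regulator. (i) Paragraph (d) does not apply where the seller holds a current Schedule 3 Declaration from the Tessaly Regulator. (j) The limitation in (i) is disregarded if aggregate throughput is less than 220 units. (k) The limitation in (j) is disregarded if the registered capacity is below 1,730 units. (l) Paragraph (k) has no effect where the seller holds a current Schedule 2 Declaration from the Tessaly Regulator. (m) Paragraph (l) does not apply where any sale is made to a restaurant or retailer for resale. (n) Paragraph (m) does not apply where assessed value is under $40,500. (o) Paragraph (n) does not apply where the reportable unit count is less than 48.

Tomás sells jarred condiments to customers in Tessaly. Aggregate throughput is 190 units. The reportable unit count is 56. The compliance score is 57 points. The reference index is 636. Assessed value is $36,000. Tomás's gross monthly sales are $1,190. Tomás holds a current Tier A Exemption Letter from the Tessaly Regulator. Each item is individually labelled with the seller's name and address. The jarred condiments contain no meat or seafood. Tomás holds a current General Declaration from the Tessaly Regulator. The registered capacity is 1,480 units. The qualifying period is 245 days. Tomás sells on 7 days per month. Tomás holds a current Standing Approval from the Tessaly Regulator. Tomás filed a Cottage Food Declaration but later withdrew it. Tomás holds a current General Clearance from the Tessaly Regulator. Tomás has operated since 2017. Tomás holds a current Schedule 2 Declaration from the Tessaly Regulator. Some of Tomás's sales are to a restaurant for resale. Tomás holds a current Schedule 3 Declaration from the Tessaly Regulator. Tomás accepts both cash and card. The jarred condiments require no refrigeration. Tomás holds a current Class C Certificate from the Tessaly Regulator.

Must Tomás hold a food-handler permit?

No — exception (d) applies; Tomás is not required to hold a food-handler permit.

All of (a)'s requirements are met (items are individually labelled; the qualifying period is 245 days, less than the 255 days limit). Turning to paragraphs (e)–(f): (e) operates against (a): a current Tier A Exemption Letter is held. (f) does not operate here (the jarred condiments contain no meat or seafood), so (e) stands. (a) is therefore removed.
Exception (b) does not apply: the compliance score is 57 points, not less than 51 points.
Exception (c) does not apply: the Cottage Food Declaration was withdrawn.
Exception (d): a current General Declaration is held; gross monthly sales are $1,190, under the $1,250 limit; a current General Clearance is held — every condition holds. Under paragraphs (i)–(o): (i) is engaged (a current Schedule 3 Declaration is held), but is itself disapplied by (j): (j) operates against (i): aggregate throughput is 190 units, less than the 220 units limit. (k) is engaged (the registered capacity is 1,480 units, below the 1,730 units limit), but is overridden by (l): (l) is engaged — a current Schedule 2 Declaration is held. (m) operates (some sales are to a restaurant for resale), but is itself disapplied by (n): (n) operates against (m): assessed value is $36,000, under the $40,500 limit. (o), which would lift (n), does not operate here — the reportable unit count is 56, not less than 48. (d) remains available.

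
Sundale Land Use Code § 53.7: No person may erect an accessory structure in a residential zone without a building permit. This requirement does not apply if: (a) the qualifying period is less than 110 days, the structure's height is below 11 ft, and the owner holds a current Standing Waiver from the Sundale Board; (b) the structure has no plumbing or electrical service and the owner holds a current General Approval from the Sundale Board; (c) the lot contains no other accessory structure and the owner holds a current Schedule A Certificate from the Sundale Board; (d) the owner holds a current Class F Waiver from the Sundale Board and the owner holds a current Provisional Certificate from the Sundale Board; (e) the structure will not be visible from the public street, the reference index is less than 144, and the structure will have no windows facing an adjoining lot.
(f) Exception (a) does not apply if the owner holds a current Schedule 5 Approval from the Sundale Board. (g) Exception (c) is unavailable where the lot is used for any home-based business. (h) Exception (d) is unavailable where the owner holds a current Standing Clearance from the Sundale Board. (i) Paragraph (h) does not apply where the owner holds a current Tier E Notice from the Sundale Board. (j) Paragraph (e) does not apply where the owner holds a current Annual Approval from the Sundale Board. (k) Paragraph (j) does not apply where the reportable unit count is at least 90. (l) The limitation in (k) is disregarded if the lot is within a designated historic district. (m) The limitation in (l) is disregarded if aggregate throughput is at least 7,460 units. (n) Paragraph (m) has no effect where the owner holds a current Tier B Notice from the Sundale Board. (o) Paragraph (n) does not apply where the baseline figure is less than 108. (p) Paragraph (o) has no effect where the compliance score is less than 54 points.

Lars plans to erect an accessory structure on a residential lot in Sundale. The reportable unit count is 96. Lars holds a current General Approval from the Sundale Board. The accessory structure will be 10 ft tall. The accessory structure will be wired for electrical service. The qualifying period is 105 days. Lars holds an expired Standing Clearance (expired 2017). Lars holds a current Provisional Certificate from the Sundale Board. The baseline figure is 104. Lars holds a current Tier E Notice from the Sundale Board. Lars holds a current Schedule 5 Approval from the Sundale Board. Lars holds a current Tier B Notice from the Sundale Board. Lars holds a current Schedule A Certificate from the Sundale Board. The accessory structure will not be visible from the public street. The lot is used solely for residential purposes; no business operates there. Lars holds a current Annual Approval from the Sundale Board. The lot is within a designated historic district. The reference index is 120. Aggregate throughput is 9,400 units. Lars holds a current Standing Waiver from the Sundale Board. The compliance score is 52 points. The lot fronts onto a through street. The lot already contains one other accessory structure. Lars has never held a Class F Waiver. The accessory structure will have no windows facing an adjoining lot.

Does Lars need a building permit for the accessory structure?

All of (a)'s requirements are met (the qualifying period is 105 days, less than the 110 days limit; the structure's height is 10 ft, below the 11 ft limit; a current Standing Waiver is held). Turning to paragraph (f): (f) operates against (a): a current Schedule 5 Approval is held. (a) is therefore removed.
Exception (b) does not apply: electrical service is planned.
Exception (c) fails — the lot already has another accessory structure.
Exception (d) fails — no current Class F Waiver is held.
Exception (e) is satisfied on its face — the structure will not be visible from the street; the reference index is 120, less than the 144 limit; no windows face an adjoining lot. But: (j) operates against (e): a current Annual Approval is held. (k) would limit (j) — the reportable unit count is 96, meeting the 90 threshold — but (l) sets (k) aside: (l) is triggered — the lot is in a historic district. (m) is triggered (aggregate throughput is 9,400 units, meeting the 7,460 units threshold), but is set aside by (n): (n) operates against (m): a current Tier B Notice is held. (o) applies (the baseline figure is 104, less than the 108 limit), but yields to (p): (p) operates against (o): the compliance score is 52 points, less than the 54 points limit. Exception (e) does not apply.
Every exception is unavailable, so the rule governs.

Yes — Lars must obtain a building permit.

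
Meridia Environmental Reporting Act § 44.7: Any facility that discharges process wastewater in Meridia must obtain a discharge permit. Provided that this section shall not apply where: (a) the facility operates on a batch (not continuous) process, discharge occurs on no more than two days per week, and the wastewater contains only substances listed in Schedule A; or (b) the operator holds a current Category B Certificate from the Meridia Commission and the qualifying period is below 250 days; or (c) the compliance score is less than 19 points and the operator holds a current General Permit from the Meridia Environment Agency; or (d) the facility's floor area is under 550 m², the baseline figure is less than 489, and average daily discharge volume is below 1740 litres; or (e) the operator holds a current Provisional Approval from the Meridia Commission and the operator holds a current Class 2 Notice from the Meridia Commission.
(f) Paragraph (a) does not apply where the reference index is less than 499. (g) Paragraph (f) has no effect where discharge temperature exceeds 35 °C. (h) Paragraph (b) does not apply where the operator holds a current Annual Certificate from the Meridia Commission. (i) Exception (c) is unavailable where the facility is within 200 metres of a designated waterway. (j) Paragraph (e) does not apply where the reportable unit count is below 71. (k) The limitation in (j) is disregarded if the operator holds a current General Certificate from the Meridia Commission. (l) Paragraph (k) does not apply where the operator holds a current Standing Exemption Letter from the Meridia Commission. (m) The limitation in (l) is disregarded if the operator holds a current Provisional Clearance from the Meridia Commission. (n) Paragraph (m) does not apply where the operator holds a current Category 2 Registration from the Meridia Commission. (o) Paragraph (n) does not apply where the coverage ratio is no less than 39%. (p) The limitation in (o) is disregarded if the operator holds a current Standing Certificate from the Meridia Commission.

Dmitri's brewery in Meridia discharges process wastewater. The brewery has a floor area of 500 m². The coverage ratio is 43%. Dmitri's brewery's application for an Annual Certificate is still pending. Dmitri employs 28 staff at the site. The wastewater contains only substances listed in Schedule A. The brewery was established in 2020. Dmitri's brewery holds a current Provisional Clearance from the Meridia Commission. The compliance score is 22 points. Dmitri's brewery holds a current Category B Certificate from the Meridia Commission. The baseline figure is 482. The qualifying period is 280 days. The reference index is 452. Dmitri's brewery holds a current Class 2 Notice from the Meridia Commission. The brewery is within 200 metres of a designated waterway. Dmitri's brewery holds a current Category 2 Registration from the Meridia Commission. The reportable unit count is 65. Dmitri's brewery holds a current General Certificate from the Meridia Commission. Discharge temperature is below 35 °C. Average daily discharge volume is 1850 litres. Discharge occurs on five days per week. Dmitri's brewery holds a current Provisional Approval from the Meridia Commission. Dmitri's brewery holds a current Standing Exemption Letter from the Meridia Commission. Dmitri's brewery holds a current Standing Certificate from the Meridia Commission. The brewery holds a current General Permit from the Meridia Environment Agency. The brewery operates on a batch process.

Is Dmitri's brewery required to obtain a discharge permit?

Yes — Dmitri's brewery must obtain a discharge permit.

Exception (a) fails — discharge occurs on five days per week.
Exception (b) does not apply: the qualifying period is 280 days, not below 250 days.
Exception (c) does not apply: the compliance score is 22 points, not less than 19 points.
Exception (d) requires that average daily discharge volume is below 1740 litres; but average daily discharge volume is 1850 litres, not below 1740 litres, so (d) is unavailable.
All of (e)'s requirements are met (a current Provisional Approval is held; a current Class 2 Notice is held). But applying paragraphs (j)–(p): (j) operates against (e): the reportable unit count is 65, below the 71 limit. (k) would limit (j) — a current General Certificate is held — but (l) sets (k) aside: (l) operates against (k): a current Standing Exemption Letter is held. (m) would limit (l) — a current Provisional Clearance is held — but (n) sets (m) aside: (n) operates against (m): a current Category 2 Registration is held. (o) applies (the coverage ratio is 43%, meeting the 39% threshold), but is itself disapplied by (p): (p) operates against (o): a current Standing Certificate is held. (e) is therefore removed.
No exception applies. The general rule governs.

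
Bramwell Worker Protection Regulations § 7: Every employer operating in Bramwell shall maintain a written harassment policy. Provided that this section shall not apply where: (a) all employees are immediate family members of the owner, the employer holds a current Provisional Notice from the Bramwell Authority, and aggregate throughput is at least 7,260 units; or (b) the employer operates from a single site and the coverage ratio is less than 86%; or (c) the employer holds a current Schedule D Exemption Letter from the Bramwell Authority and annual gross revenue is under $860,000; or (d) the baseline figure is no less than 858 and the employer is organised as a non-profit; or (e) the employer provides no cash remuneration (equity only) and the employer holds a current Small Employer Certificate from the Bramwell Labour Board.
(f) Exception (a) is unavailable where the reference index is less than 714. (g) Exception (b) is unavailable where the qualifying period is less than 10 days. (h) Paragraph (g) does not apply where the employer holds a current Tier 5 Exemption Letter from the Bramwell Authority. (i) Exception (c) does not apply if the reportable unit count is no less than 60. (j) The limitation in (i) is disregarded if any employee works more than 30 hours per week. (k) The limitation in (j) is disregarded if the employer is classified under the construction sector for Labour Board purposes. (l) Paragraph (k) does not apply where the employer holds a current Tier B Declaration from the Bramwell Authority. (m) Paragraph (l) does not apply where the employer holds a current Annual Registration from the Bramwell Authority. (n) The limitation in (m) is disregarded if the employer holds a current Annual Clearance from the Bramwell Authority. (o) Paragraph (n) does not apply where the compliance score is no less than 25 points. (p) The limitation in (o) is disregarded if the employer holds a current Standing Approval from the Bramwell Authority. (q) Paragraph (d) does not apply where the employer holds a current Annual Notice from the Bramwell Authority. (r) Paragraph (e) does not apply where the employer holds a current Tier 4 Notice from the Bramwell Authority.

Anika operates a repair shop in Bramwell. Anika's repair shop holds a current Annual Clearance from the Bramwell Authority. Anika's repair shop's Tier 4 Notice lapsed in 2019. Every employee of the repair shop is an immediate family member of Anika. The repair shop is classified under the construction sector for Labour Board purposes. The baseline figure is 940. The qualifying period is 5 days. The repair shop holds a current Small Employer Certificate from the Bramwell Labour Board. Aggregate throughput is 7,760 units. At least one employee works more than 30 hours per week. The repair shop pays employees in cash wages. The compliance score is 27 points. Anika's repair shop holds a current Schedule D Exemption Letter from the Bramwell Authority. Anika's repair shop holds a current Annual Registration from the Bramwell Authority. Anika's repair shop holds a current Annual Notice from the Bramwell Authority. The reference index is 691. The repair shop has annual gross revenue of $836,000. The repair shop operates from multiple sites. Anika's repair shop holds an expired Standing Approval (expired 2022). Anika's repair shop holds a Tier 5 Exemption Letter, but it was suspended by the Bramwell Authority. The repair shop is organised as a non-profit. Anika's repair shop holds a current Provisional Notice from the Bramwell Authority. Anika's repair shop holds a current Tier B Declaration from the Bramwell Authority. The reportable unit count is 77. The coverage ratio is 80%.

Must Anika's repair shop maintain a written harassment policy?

Yes — Anika's repair shop must maintain a written harassment policy.

Exception (a) is satisfied on its face — every employee is an immediate family member; a current Provisional Notice is held; aggregate throughput is 7,760 units, meeting the 7,260 units threshold. Turning to paragraph (f): (f) is engaged — the reference index is 691, less than the 714 limit. So (a) is unavailable.
Exception (b) does not apply: the employer operates from multiple sites.
Exception (c)'s conditions are all satisfied: a current Schedule D Exemption Letter is held; annual gross revenue is $836,000, under the $860,000 limit. But: (i) operates against (c): the reportable unit count is 77, meeting the 60 threshold. (j) would limit (i) — at least one employee exceeds 30 hours/week — but (k) sets (j) aside: (k) operates against (j): the repair shop is classified under the construction sector. (l) would limit (k) — a current Tier B Declaration is held — but (m) sets (l) aside: (m) is engaged — a current Annual Registration is held. (n) would limit (m) — a current Annual Clearance is held — but (o) sets (n) aside: (o) is triggered — the compliance score is 27 points, meeting the 25 points threshold. (p), which would lift (o), is inapplicable — there is no Standing Approval in force. (c) is therefore removed.
Exception (d) is satisfied on its face — the baseline figure is 940, meeting the 858 threshold; the employer is a non-profit. But applying paragraph (q): (q) operates against (d): a current Annual Notice is held. So (d) is unavailable.
Exception (e) fails — employees are paid cash wages.
Every exception is unavailable, so the rule governs.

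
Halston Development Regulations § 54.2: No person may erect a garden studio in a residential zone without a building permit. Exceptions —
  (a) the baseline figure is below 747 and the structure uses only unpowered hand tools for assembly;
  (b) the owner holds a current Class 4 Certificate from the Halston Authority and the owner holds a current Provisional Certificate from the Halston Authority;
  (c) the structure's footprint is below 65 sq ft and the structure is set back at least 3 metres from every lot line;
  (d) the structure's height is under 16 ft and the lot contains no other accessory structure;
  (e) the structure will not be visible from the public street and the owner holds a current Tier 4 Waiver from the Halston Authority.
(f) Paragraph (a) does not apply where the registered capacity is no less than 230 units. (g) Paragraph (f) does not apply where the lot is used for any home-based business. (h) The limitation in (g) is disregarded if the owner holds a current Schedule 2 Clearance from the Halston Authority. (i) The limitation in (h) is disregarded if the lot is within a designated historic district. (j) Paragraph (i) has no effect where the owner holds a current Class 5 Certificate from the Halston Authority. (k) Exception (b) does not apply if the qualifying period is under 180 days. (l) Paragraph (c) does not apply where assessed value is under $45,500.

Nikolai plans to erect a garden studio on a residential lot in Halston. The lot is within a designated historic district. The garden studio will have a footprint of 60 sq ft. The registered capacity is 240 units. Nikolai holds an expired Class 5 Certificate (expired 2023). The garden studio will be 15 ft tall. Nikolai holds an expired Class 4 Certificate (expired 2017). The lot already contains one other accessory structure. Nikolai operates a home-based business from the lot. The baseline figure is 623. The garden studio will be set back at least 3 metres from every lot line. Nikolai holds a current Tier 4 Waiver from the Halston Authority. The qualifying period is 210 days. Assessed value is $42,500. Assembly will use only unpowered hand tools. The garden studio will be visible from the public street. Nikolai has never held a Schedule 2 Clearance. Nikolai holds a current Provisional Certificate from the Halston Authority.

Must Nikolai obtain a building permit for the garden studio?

No — exception (a) applies; Nikolai does not need a building permit.

Exception (a)'s conditions are all satisfied: the baseline figure is 623, below the 747 limit; assembly uses only hand tools. As to paragraphs (f)–(j): (f) is engaged (the registered capacity is 240 units, meeting the 230 units threshold), but is set aside by (g): (g) applies — a home-based business operates on the lot. (h), which would lift (g), is inapplicable — no current Schedule 2 Clearance is held. Exception (a) stands.
Exception (b) requires that the owner holds a current Class 4 Certificate from the Halston Authority; but the Class 4 Certificate is not current, so (b) is unavailable.
Exception (c)'s conditions are all satisfied: the structure's footprint is 60 sq ft, below the 65 sq ft limit; the setback is at least 3 m on every side. However, paragraph (l) must be considered: (l) operates against (c): assessed value is $42,500, under the $45,500 limit. (c) is therefore removed.
Exception (d) requires that the lot contains no other accessory structure; but the lot already has another accessory structure, so (d) is unavailable.
Exception (e) fails — the structure will be visible from the street.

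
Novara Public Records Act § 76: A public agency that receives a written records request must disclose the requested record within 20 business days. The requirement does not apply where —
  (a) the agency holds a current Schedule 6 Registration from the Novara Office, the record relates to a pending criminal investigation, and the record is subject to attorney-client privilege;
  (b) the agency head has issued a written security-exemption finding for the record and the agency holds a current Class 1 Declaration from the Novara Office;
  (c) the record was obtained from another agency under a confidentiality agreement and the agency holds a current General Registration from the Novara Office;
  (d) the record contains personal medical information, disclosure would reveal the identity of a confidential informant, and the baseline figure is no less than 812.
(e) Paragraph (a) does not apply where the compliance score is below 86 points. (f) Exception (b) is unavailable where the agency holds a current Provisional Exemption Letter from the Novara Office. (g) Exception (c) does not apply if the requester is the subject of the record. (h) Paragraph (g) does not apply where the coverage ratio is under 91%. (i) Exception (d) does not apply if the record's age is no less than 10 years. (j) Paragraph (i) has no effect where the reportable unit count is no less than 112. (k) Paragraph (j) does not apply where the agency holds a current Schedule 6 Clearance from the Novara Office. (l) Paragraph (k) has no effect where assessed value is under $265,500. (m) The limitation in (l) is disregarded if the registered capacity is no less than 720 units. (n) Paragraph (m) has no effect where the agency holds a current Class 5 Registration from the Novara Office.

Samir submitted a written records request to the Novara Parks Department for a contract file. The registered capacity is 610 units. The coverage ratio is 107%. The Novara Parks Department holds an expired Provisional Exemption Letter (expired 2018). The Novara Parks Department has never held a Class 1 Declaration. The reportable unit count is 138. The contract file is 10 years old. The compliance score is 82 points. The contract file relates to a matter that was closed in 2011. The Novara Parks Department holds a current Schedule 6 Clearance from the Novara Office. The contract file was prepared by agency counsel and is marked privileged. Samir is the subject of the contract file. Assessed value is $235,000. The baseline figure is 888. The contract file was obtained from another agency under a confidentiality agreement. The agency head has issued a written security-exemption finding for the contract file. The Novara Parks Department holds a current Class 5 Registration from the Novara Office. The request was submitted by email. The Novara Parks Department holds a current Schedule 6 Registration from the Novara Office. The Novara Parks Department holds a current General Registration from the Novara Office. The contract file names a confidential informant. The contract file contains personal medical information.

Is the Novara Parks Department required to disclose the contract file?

No — exception (d) applies; the Novara Parks Department is not required to disclose the contract file.

Exception (a) fails — the contract file relates to a closed matter.
Exception (b) fails — there is no Class 1 Declaration in force.
Exception (c)'s conditions are all satisfied: the contract file was obtained under a confidentiality agreement; a current General Registration is held. Turning to paragraphs (g)–(h): (g) operates against (c): Samir is the subject of the contract file. (h) does not operate here (the coverage ratio is 107%, not under 91%), so (g) stands. Exception (c) does not apply.
Exception (d): the contract file contains personal medical information; the contract file names a confidential informant; the baseline figure is 888, meeting the 812 threshold — every condition holds. Under paragraphs (i)–(n): (i) is triggered (the record's age is 10 years, meeting the 10 years threshold), but is itself disapplied by (j): (j) is engaged — the reportable unit count is 138, meeting the 112 threshold. (k) operates (a current Schedule 6 Clearance is held), but is itself disapplied by (l): (l) operates — assessed value is $235,000, under the $265,500 limit. (m), which would lift (l), is inapplicable — the registered capacity is 610 units, short of 720 units. (d) remains available.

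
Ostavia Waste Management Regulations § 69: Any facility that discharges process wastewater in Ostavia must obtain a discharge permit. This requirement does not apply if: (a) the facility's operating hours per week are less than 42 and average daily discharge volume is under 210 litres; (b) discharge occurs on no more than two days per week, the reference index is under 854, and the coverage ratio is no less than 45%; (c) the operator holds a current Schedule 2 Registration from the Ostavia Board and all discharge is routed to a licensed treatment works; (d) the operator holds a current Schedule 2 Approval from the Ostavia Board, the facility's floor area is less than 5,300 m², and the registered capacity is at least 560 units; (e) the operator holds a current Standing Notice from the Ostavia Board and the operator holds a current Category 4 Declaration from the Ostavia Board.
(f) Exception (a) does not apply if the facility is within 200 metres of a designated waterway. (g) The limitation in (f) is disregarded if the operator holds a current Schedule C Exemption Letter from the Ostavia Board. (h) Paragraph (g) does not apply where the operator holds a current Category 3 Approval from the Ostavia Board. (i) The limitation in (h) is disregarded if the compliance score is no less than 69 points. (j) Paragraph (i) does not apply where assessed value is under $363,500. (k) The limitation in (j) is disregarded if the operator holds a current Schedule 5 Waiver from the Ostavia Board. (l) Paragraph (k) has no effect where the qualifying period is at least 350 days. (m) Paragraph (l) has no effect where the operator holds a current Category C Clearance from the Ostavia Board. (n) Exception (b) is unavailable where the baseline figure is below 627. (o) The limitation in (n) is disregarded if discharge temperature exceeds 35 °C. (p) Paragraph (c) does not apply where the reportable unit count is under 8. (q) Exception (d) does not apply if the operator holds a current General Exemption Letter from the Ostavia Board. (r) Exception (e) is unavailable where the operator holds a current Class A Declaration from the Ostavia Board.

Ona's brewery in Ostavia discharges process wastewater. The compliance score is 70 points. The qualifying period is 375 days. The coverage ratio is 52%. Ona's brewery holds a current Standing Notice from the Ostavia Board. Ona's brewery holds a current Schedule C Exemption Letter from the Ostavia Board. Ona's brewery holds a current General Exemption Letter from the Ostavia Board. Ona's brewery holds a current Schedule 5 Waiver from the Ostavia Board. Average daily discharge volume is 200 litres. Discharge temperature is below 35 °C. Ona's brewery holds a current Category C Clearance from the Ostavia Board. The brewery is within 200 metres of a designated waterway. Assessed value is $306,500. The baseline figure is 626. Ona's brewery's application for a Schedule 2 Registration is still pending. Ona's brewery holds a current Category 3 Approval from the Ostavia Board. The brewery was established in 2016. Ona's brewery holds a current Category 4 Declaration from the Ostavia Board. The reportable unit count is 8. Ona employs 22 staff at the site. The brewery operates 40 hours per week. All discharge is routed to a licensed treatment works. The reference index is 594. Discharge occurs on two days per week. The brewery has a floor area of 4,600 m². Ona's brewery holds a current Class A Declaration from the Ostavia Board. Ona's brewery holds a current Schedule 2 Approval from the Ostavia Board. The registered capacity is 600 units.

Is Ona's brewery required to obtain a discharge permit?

No — exception (a) applies; Ona's brewery is not required to obtain a discharge permit.

Exception (a) is satisfied on its face — the facility's operating hours per week are 40, less than the 42 limit; average daily discharge volume is 200 litres, under the 210 litres limit. Applying paragraphs (f)–(m): (f) would limit (a) — the brewery is within 200 m of a designated waterway — but (g) sets (f) aside: (g) is triggered — a current Schedule C Exemption Letter is held. (h) operates (a current Category 3 Approval is held), but is displaced by (i): (i) operates against (h): the compliance score is 70 points, meeting the 69 points threshold. (j) would limit (i) — assessed value is $306,500, under the $363,500 limit — but (k) sets (j) aside: (k) operates — a current Schedule 5 Waiver is held. (l) would limit (k) — the qualifying period is 375 days, meeting the 350 days threshold — but (m) sets (l) aside: (m) operates — a current Category C Clearance is held. Exception (a) stands.
All of (b)'s requirements are met (discharge occurs on no more than two days per week; the reference index is 594, under the 854 limit; the coverage ratio is 52%, meeting the 45% threshold). But applying paragraphs (n)–(o): (n) operates against (b): the baseline figure is 626, below the 627 limit. (o), which would lift (n), does not operate here — discharge temperature is below 35 °C. So (b) is unavailable.
Exception (c) does not apply: there is no Schedule 2 Registration in force.
Exception (d): a current Schedule 2 Approval is held; the facility's floor area is 4,600 m², less than the 5,300 m² limit; the registered capacity is 600 units, meeting the 560 units threshold — every condition holds. However, paragraph (q) must be considered: (q) is triggered — a current General Exemption Letter is held. Exception (d) does not apply.
Exception (e): a current Standing Notice is held; a current Category 4 Declaration is held — every condition holds. But: (r) applies — a current Class A Declaration is held. (e) is therefore removed.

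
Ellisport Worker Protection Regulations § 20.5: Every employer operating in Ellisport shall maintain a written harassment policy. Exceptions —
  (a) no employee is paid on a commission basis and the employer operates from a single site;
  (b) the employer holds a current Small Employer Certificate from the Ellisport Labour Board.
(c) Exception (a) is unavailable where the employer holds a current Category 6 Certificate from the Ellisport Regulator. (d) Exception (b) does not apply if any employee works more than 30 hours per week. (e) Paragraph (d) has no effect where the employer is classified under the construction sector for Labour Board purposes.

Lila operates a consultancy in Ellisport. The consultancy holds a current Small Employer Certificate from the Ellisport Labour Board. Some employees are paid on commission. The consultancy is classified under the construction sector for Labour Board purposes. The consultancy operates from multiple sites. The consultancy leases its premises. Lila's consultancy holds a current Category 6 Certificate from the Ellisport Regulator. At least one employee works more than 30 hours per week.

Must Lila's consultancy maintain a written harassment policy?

Exception (a) does not apply: some employees are paid on commission.
All of (b)'s requirements are met (a current Small Employer Certificate is held). Considering the limiting provisions: (d) is triggered (at least one employee exceeds 30 hours/week), but is displaced by (e): (e) operates — the consultancy is classified under the construction sector. Exception (b) stands.

No — exception (b) applies; Lila's consultancy is not required to maintain a written harassment policy.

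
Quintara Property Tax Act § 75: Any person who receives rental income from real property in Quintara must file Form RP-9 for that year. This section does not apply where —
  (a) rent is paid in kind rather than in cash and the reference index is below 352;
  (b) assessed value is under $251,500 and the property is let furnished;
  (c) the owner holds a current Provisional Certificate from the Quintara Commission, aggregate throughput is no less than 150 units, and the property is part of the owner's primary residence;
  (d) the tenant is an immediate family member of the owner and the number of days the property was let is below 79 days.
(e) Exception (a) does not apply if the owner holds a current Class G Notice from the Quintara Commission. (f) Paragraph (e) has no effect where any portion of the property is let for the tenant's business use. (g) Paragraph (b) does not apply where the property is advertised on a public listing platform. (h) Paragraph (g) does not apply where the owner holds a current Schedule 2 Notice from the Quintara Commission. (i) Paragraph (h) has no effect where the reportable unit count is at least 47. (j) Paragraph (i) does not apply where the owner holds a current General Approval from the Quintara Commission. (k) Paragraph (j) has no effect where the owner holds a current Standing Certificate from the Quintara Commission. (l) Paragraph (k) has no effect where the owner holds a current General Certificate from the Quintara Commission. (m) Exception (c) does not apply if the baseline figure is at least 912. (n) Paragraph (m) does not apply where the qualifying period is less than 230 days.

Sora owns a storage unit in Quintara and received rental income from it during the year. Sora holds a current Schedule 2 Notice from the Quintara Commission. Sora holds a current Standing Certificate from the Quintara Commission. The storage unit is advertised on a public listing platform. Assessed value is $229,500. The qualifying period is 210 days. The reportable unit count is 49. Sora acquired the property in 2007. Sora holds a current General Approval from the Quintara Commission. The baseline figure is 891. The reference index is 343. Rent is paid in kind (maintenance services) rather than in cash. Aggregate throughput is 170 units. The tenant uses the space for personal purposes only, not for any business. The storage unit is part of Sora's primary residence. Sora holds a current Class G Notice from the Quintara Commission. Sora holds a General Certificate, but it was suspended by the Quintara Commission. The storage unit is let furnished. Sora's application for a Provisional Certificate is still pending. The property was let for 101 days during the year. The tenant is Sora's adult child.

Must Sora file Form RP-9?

Yes — Sora must file Form RP-9.

Exception (a)'s conditions are all satisfied: rent is paid in kind; the reference index is 343, below the 352 limit. Turning to paragraphs (e)–(f): (e) is triggered — a current Class G Notice is held. (f) is not engaged (the space is used for personal purposes only), so (e) stands. So (a) is unavailable.
All of (b)'s requirements are met (assessed value is $229,500, under the $251,500 limit; the property is let furnished). However, paragraphs (g)–(l) must be considered: (g) operates against (b): the property is publicly advertised. (h) would limit (g) — a current Schedule 2 Notice is held — but (i) sets (h) aside: (i) applies — the reportable unit count is 49, meeting the 47 threshold. (j) applies (a current General Approval is held), but is itself disapplied by (k): (k) is engaged — a current Standing Certificate is held. (l), which would lift (k), is not engaged — no current General Certificate is held. Exception (b) does not apply.
Exception (c) requires that the owner holds a current Provisional Certificate from the Quintara Commission; but there is no Provisional Certificate in force, so (c) is unavailable.
Exception (d) requires that the number of days the property was let is below 79 days; but the number of days the property was let is 101 days, not below 79 days, so (d) is unavailable.
No exception is made out. Sora falls within the general rule.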